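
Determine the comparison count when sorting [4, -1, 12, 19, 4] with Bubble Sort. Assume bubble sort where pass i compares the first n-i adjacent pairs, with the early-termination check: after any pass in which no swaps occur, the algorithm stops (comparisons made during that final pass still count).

Pass 1: compare adjacent pairs (0,1)..(3,4) = 4 comparison(s), 2 swap(s) -> [-1, 4, 12, 4, 19]
Pass 2: compare adjacent pairs (0,1)..(2,3) = 3 comparison(s), 1 swap(s) -> [-1, 4, 4, 12, 19]
Pass 3: compare adjacent pairs (0,1)..(1,2) = 2 comparison(s), 0 swap(s) -> [-1, 4, 4, 12, 19]
No swaps in this pass, so bubble sort stops here.
Total comparisons: 4 + 3 + 2 = 9


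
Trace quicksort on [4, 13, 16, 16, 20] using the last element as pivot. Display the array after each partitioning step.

Partition 1: pivot=20 at index 4 -> [4, 13, 16, 16, 20]
Partition 2: pivot=16 at index 3 -> [4, 13, 16, 16, 20]
Partition 3: pivot=16 at index 2 -> [4, 13, 16, 16, 20]
Partition 4: pivot=13 at index 1 -> [4, 13, 16, 16, 20]


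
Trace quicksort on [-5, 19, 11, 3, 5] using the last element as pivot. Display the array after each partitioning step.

Partition 1: pivot=5 at index 2 -> [-5, 3, 5, 19, 11]
Partition 2: pivot=3 at index 1 -> [-5, 3, 5, 19, 11]
Partition 3: pivot=11 at index 3 -> [-5, 3, 5, 11, 19]


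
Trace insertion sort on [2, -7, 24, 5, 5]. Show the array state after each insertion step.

First element 2 is already 'sorted'
Insert -7: shifted 1 elements -> [-7, 2, 24, 5, 5]
Insert 24: shifted 0 elements -> [-7, 2, 24, 5, 5]
Insert 5: shifted 1 elements -> [-7, 2, 5, 24, 5]
Insert 5: shifted 1 elements -> [-7, 2, 5, 5, 24]


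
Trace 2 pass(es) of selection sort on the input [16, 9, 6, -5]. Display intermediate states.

Pass 1: Select minimum -5 at index 3, swap -> [-5, 9, 6, 16]
Pass 2: Select minimum 6 at index 2, swap -> [-5, 6, 9, 16]


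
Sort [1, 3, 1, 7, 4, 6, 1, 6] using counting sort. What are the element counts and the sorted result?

Count array: [0, 3, 0, 1, 1, 0, 2, 1]
(count[i] = number of elements equal to i)
Cumulative count: [0, 3, 3, 4, 5, 5, 7, 8]
Sorted: [1, 1, 1, 3, 4, 6, 6, 7]


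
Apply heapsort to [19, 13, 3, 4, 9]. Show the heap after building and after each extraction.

Build heap: [19, 13, 3, 4, 9]
Extract 19: [13, 9, 3, 4, 19]
Extract 13: [9, 4, 3, 13, 19]
Extract 9: [4, 3, 9, 13, 19]
Extract 4: [3, 4, 9, 13, 19]


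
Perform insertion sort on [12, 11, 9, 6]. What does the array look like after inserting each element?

First element 12 is already 'sorted'
Insert 11: shifted 1 elements -> [11, 12, 9, 6]
Insert 9: shifted 2 elements -> [9, 11, 12, 6]
Insert 6: shifted 3 elements -> [6, 9, 11, 12]


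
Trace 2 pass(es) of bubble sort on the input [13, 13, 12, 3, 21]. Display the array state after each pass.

After pass 1: [13, 12, 3, 13, 21] (2 swaps)
After pass 2: [12, 3, 13, 13, 21] (2 swaps)
Total swaps: 4


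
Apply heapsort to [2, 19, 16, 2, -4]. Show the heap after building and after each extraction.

Build heap: [19, 2, 16, 2, -4]
Extract 19: [16, 2, -4, 2, 19]
Extract 16: [2, 2, -4, 16, 19]
Extract 2: [2, -4, 2, 16, 19]
Extract 2: [-4, 2, 2, 16, 19]


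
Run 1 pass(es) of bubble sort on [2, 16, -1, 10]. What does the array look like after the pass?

After pass 1: [2, -1, 10, 16] (2 swaps)
Total swaps: 2


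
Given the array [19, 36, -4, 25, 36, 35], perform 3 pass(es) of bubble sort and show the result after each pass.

After pass 1: [19, -4, 25, 36, 35, 36] (3 swaps)
After pass 2: [-4, 19, 25, 35, 36, 36] (2 swaps)
After pass 3: [-4, 19, 25, 35, 36, 36] (0 swaps)
Total swaps: 5


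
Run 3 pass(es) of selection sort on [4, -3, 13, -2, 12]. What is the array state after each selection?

Pass 1: Select minimum -3 at index 1, swap -> [-3, 4, 13, -2, 12]
Pass 2: Select minimum -2 at index 3, swap -> [-3, -2, 13, 4, 12]
Pass 3: Select minimum 4 at index 3, swap -> [-3, -2, 4, 13, 12]


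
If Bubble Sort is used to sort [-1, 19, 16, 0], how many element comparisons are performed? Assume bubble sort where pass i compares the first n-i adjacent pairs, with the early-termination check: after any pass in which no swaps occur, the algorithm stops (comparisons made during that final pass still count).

Pass 1: compare adjacent pairs (0,1)..(2,3) = 3 comparison(s), 2 swap(s) -> [-1, 16, 0, 19]
Pass 2: compare adjacent pairs (0,1)..(1,2) = 2 comparison(s), 1 swap(s) -> [-1, 0, 16, 19]
Pass 3: compare adjacent pairs (0,1)..(0,1) = 1 comparison(s), 0 swap(s) -> [-1, 0, 16, 19]
No swaps in this pass, so bubble sort stops here.
Total comparisons: 3 + 2 + 1 = 6


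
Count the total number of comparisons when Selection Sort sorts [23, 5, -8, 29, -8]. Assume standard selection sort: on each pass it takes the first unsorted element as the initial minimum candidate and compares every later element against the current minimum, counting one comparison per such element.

Pass 1: scan indices 1..4 for the minimum = 4 comparison(s); min is -8, place at index 0 -> [-8, 5, 23, 29, -8]
Pass 2: scan indices 2..4 for the minimum = 3 comparison(s); min is -8, place at index 1 -> [-8, -8, 23, 29, 5]
Pass 3: scan indices 3..4 for the minimum = 2 comparison(s); min is 5, place at index 2 -> [-8, -8, 5, 29, 23]
Pass 4: scan indices 4..4 for the minimum = 1 comparison(s); min is 23, place at index 3 -> [-8, -8, 5, 23, 29]
Selection sort always scans the whole unsorted suffix, so the count is (n-1) + (n-2) + ... + 1 = n(n-1)/2 = 5*4/2 = 10 regardless of the input order.
Total comparisons: 4 + 3 + 2 + 1 = 10


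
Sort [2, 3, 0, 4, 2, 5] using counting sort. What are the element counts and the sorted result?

Count array: [1, 0, 2, 1, 1, 1]
(count[i] = number of elements equal to i)
Cumulative count: [1, 1, 3, 4, 5, 6]
Sorted: [0, 2, 2, 3, 4, 5]


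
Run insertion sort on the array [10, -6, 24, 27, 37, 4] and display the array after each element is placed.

First element 10 is already 'sorted'
Insert -6: shifted 1 elements -> [-6, 10, 24, 27, 37, 4]
Insert 24: shifted 0 elements -> [-6, 10, 24, 27, 37, 4]
Insert 27: shifted 0 elements -> [-6, 10, 24, 27, 37, 4]
Insert 37: shifted 0 elements -> [-6, 10, 24, 27, 37, 4]
Insert 4: shifted 4 elements -> [-6, 4, 10, 24, 27, 37]


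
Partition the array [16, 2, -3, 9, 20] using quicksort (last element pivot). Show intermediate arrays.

Partition 1: pivot=20 at index 4 -> [16, 2, -3, 9, 20]
Partition 2: pivot=9 at index 2 -> [2, -3, 9, 16, 20]
Partition 3: pivot=-3 at index 0 -> [-3, 2, 9, 16, 20]


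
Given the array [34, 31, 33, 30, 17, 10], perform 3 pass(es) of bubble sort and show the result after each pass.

After pass 1: [31, 33, 30, 17, 10, 34] (5 swaps)
After pass 2: [31, 30, 17, 10, 33, 34] (3 swaps)
After pass 3: [30, 17, 10, 31, 33, 34] (3 swaps)
Total swaps: 11


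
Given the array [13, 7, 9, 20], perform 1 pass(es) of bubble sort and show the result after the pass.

After pass 1: [7, 9, 13, 20] (2 swaps)
Total swaps: 2


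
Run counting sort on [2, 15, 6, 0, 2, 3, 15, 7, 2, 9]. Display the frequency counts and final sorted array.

Count array: [1, 0, 3, 1, 0, 0, 1, 1, 0, 1, 0, 0, 0, 0, 0, 2]
(count[i] = number of elements equal to i)
Cumulative count: [1, 1, 4, 5, 5, 5, 6, 7, 7, 8, 8, 8, 8, 8, 8, 10]
Sorted: [0, 2, 2, 2, 3, 6, 7, 9, 15, 15]


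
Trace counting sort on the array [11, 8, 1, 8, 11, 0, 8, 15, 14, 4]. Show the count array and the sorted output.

Count array: [1, 1, 0, 0, 1, 0, 0, 0, 3, 0, 0, 2, 0, 0, 1, 1]
(count[i] = number of elements equal to i)
Cumulative count: [1, 2, 2, 2, 3, 3, 3, 3, 6, 6, 6, 8, 8, 8, 9, 10]
Sorted: [0, 1, 4, 8, 8, 8, 11, 11, 14, 15]


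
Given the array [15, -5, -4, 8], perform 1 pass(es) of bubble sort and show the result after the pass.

After pass 1: [-5, -4, 8, 15] (3 swaps)
Total swaps: 3


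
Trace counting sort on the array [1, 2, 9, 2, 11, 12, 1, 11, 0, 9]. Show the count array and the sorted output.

Count array: [1, 2, 2, 0, 0, 0, 0, 0, 0, 2, 0, 2, 1]
(count[i] = number of elements equal to i)
Cumulative count: [1, 3, 5, 5, 5, 5, 5, 5, 5, 7, 7, 9, 10]
Sorted: [0, 1, 1, 2, 2, 9, 9, 11, 11, 12]


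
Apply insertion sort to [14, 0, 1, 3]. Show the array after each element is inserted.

First element 14 is already 'sorted'
Insert 0: shifted 1 elements -> [0, 14, 1, 3]
Insert 1: shifted 1 elements -> [0, 1, 14, 3]
Insert 3: shifted 1 elements -> [0, 1, 3, 14]


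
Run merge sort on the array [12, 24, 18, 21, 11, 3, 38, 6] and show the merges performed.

Divide and conquer:
  Merge [12] + [24] -> [12, 24]
  Merge [18] + [21] -> [18, 21]
  Merge [12, 24] + [18, 21] -> [12, 18, 21, 24]
  Merge [11] + [3] -> [3, 11]
  Merge [38] + [6] -> [6, 38]
  Merge [3, 11] + [6, 38] -> [3, 6, 11, 38]
  Merge [12, 18, 21, 24] + [3, 6, 11, 38] -> [3, 6, 11, 12, 18, 21, 24, 38]


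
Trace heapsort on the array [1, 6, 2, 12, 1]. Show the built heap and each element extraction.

Build heap: [12, 6, 2, 1, 1]
Extract 12: [6, 1, 2, 1, 12]
Extract 6: [2, 1, 1, 6, 12]
Extract 2: [1, 1, 2, 6, 12]
Extract 1: [1, 1, 2, 6, 12]


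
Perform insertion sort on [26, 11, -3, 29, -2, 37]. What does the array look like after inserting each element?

First element 26 is already 'sorted'
Insert 11: shifted 1 elements -> [11, 26, -3, 29, -2, 37]
Insert -3: shifted 2 elements -> [-3, 11, 26, 29, -2, 37]
Insert 29: shifted 0 elements -> [-3, 11, 26, 29, -2, 37]
Insert -2: shifted 3 elements -> [-3, -2, 11, 26, 29, 37]
Insert 37: shifted 0 elements -> [-3, -2, 11, 26, 29, 37]


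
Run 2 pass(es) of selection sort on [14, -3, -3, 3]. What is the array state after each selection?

Pass 1: Select minimum -3 at index 1, swap -> [-3, 14, -3, 3]
Pass 2: Select minimum -3 at index 2, swap -> [-3, -3, 14, 3]


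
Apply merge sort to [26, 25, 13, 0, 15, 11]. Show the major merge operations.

Divide and conquer:
  Merge [25] + [13] -> [13, 25]
  Merge [26] + [13, 25] -> [13, 25, 26]
  Merge [15] + [11] -> [11, 15]
  Merge [0] + [11, 15] -> [0, 11, 15]
  Merge [13, 25, 26] + [0, 11, 15] -> [0, 11, 13, 15, 25, 26]


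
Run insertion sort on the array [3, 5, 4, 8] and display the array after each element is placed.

First element 3 is already 'sorted'
Insert 5: shifted 0 elements -> [3, 5, 4, 8]
Insert 4: shifted 1 elements -> [3, 4, 5, 8]
Insert 8: shifted 0 elements -> [3, 4, 5, 8]


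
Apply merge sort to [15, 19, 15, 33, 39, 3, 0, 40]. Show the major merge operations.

Divide and conquer:
  Merge [15] + [19] -> [15, 19]
  Merge [15] + [33] -> [15, 33]
  Merge [15, 19] + [15, 33] -> [15, 15, 19, 33]
  Merge [39] + [3] -> [3, 39]
  Merge [0] + [40] -> [0, 40]
  Merge [3, 39] + [0, 40] -> [0, 3, 39, 40]
  Merge [15, 15, 19, 33] + [0, 3, 39, 40] -> [0, 3, 15, 15, 19, 33, 39, 40]


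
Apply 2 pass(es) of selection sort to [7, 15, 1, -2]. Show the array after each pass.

Pass 1: Select minimum -2 at index 3, swap -> [-2, 15, 1, 7]
Pass 2: Select minimum 1 at index 2, swap -> [-2, 1, 15, 7]


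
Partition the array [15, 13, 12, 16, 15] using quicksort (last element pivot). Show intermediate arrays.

Partition 1: pivot=15 at index 3 -> [15, 13, 12, 15, 16]
Partition 2: pivot=12 at index 0 -> [12, 13, 15, 15, 16]
Partition 3: pivot=15 at index 2 -> [12, 13, 15, 15, 16]


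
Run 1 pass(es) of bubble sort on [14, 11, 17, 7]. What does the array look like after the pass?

After pass 1: [11, 14, 7, 17] (2 swaps)
Total swaps: 2


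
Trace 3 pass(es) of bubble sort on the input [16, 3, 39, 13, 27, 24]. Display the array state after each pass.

After pass 1: [3, 16, 13, 27, 24, 39] (4 swaps)
After pass 2: [3, 13, 16, 24, 27, 39] (2 swaps)
After pass 3: [3, 13, 16, 24, 27, 39] (0 swaps)
Total swaps: 6


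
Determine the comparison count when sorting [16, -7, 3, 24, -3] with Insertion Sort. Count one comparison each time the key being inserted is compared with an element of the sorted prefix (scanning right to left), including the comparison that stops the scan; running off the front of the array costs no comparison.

Insert -7: 16 > -7 (shift), reached front = 1 comparison(s) -> [-7, 16, 3, 24, -3]
Insert 3: 16 > 3 (shift), -7 <= 3 (stop) = 2 comparison(s) -> [-7, 3, 16, 24, -3]
Insert 24: 16 <= 24 (stop) = 1 comparison(s) -> [-7, 3, 16, 24, -3]
Insert -3: 24 > -3 (shift), 16 > -3 (shift), 3 > -3 (shift), -7 <= -3 (stop) = 4 comparison(s) -> [-7, -3, 3, 16, 24]
Total comparisons: 1 + 2 + 1 + 4 = 8


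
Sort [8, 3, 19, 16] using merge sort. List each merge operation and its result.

Divide and conquer:
  Merge [8] + [3] -> [3, 8]
  Merge [19] + [16] -> [16, 19]
  Merge [3, 8] + [16, 19] -> [3, 8, 16, 19]


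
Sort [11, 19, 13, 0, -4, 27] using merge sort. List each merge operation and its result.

Divide and conquer:
  Merge [19] + [13] -> [13, 19]
  Merge [11] + [13, 19] -> [11, 13, 19]
  Merge [-4] + [27] -> [-4, 27]
  Merge [0] + [-4, 27] -> [-4, 0, 27]
  Merge [11, 13, 19] + [-4, 0, 27] -> [-4, 0, 11, 13, 19, 27]


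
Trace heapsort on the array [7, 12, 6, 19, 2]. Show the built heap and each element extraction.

Build heap: [19, 12, 6, 7, 2]
Extract 19: [12, 7, 6, 2, 19]
Extract 12: [7, 2, 6, 12, 19]
Extract 7: [6, 2, 7, 12, 19]
Extract 6: [2, 6, 7, 12, 19]


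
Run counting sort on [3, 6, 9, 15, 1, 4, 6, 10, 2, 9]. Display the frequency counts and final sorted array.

Count array: [0, 1, 1, 1, 1, 0, 2, 0, 0, 2, 1, 0, 0, 0, 0, 1]
(count[i] = number of elements equal to i)
Cumulative count: [0, 1, 2, 3, 4, 4, 6, 6, 6, 8, 9, 9, 9, 9, 9, 10]
Sorted: [1, 2, 3, 4, 6, 6, 9, 9, 10, 15]


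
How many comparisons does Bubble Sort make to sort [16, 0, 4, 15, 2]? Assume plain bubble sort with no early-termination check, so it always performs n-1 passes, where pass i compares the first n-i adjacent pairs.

Pass 1: compare adjacent pairs (0,1)..(3,4) = 4 comparison(s), 4 swap(s) -> [0, 4, 15, 2, 16]
Pass 2: compare adjacent pairs (0,1)..(2,3) = 3 comparison(s), 1 swap(s) -> [0, 4, 2, 15, 16]
Pass 3: compare adjacent pairs (0,1)..(1,2) = 2 comparison(s), 1 swap(s) -> [0, 2, 4, 15, 16]
Pass 4: compare adjacent pairs (0,1)..(0,1) = 1 comparison(s), 0 swap(s) -> [0, 2, 4, 15, 16]
Total comparisons: 4 + 3 + 2 + 1 = 10


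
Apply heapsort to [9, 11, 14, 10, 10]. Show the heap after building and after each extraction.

Build heap: [14, 11, 9, 10, 10]
Extract 14: [11, 10, 9, 10, 14]
Extract 11: [10, 10, 9, 11, 14]
Extract 10: [10, 9, 10, 11, 14]
Extract 10: [9, 10, 10, 11, 14]


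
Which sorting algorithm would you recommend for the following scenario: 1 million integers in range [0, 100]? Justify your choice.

Best choice: Counting sort
Reason: O(n + k) where k=100 is small; linear time beats O(n log n)


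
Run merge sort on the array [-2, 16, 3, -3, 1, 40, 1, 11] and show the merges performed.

Divide and conquer:
  Merge [-2] + [16] -> [-2, 16]
  Merge [3] + [-3] -> [-3, 3]
  Merge [-2, 16] + [-3, 3] -> [-3, -2, 3, 16]
  Merge [1] + [40] -> [1, 40]
  Merge [1] + [11] -> [1, 11]
  Merge [1, 40] + [1, 11] -> [1, 1, 11, 40]
  Merge [-3, -2, 3, 16] + [1, 1, 11, 40] -> [-3, -2, 1, 1, 3, 11, 16, 40]


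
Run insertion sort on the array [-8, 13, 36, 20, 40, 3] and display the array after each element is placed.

First element -8 is already 'sorted'
Insert 13: shifted 0 elements -> [-8, 13, 36, 20, 40, 3]
Insert 36: shifted 0 elements -> [-8, 13, 36, 20, 40, 3]
Insert 20: shifted 1 elements -> [-8, 13, 20, 36, 40, 3]
Insert 40: shifted 0 elements -> [-8, 13, 20, 36, 40, 3]
Insert 3: shifted 4 elements -> [-8, 3, 13, 20, 36, 40]


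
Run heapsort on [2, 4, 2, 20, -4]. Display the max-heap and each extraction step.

Build heap: [20, 4, 2, 2, -4]
Extract 20: [4, 2, 2, -4, 20]
Extract 4: [2, -4, 2, 4, 20]
Extract 2: [2, -4, 2, 4, 20]
Extract 2: [-4, 2, 2, 4, 20]


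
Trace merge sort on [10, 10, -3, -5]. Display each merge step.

Divide and conquer:
  Merge [10] + [10] -> [10, 10]
  Merge [-3] + [-5] -> [-5, -3]
  Merge [10, 10] + [-5, -3] -> [-5, -3, 10, 10]


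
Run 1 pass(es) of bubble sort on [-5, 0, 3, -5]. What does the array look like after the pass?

After pass 1: [-5, 0, -5, 3] (1 swaps)
Total swaps: 1


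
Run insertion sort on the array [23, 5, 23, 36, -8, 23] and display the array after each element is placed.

First element 23 is already 'sorted'
Insert 5: shifted 1 elements -> [5, 23, 23, 36, -8, 23]
Insert 23: shifted 0 elements -> [5, 23, 23, 36, -8, 23]
Insert 36: shifted 0 elements -> [5, 23, 23, 36, -8, 23]
Insert -8: shifted 4 elements -> [-8, 5, 23, 23, 36, 23]
Insert 23: shifted 1 elements -> [-8, 5, 23, 23, 23, 36]


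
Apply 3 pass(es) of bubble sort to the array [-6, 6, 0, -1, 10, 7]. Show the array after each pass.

After pass 1: [-6, 0, -1, 6, 7, 10] (3 swaps)
After pass 2: [-6, -1, 0, 6, 7, 10] (1 swaps)
After pass 3: [-6, -1, 0, 6, 7, 10] (0 swaps)
Total swaps: 4


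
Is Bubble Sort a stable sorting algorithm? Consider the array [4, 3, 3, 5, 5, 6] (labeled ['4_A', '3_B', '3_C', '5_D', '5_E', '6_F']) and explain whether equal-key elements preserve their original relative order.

Trace Bubble Sort on the labeled array (the key is the number; the letter only tracks identity):
  After pass 1: [3_B, 3_C, 4_A, 5_D, 5_E, 6_F]
  After pass 2: [3_B, 3_C, 4_A, 5_D, 5_E, 6_F] (no swaps, done)
Final order: [3_B, 3_C, 4_A, 5_D, 5_E, 6_F]
Equal keys:
  value 3: originally 3_B, 3_C; after sorting 3_B, 3_C -> order preserved
  value 5: originally 5_D, 5_E; after sorting 5_D, 5_E -> order preserved
All equal keys kept their original relative order. Bubble Sort is stable: it only swaps adjacent elements when the left one is strictly greater, so equal keys never move past each other.
Answer: Stable


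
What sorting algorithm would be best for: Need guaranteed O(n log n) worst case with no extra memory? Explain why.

Best choice: Heapsort
Reason: Heapsort is O(n log n) worst case and sorts in-place; quicksort can degrade to O(n^2)


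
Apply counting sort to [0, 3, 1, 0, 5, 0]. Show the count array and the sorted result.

Count array: [3, 1, 0, 1, 0, 1]
(count[i] = number of elements equal to i)
Cumulative count: [3, 4, 4, 5, 5, 6]
Sorted: [0, 0, 0, 1, 3, 5]


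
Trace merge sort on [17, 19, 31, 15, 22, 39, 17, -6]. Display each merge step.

Divide and conquer:
  Merge [17] + [19] -> [17, 19]
  Merge [31] + [15] -> [15, 31]
  Merge [17, 19] + [15, 31] -> [15, 17, 19, 31]
  Merge [22] + [39] -> [22, 39]
  Merge [17] + [-6] -> [-6, 17]
  Merge [22, 39] + [-6, 17] -> [-6, 17, 22, 39]
  Merge [15, 17, 19, 31] + [-6, 17, 22, 39] -> [-6, 15, 17, 17, 19, 22, 31, 39]


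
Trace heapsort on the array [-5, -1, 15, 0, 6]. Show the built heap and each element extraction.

Build heap: [15, 6, -5, 0, -1]
Extract 15: [6, 0, -5, -1, 15]
Extract 6: [0, -1, -5, 6, 15]
Extract 0: [-1, -5, 0, 6, 15]
Extract -1: [-5, -1, 0, 6, 15]


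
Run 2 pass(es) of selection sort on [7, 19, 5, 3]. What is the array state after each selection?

Pass 1: Select minimum 3 at index 3, swap -> [3, 19, 5, 7]
Pass 2: Select minimum 5 at index 2, swap -> [3, 5, 19, 7]


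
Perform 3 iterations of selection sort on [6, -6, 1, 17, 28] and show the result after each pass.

Pass 1: Select minimum -6 at index 1, swap -> [-6, 6, 1, 17, 28]
Pass 2: Select minimum 1 at index 2, swap -> [-6, 1, 6, 17, 28]
Pass 3: Select minimum 6 at index 2, swap -> [-6, 1, 6, 17, 28]


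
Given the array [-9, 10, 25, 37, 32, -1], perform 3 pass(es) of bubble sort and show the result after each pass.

After pass 1: [-9, 10, 25, 32, -1, 37] (2 swaps)
After pass 2: [-9, 10, 25, -1, 32, 37] (1 swaps)
After pass 3: [-9, 10, -1, 25, 32, 37] (1 swaps)
Total swaps: 4


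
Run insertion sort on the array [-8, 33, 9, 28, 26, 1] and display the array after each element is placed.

First element -8 is already 'sorted'
Insert 33: shifted 0 elements -> [-8, 33, 9, 28, 26, 1]
Insert 9: shifted 1 elements -> [-8, 9, 33, 28, 26, 1]
Insert 28: shifted 1 elements -> [-8, 9, 28, 33, 26, 1]
Insert 26: shifted 2 elements -> [-8, 9, 26, 28, 33, 1]
Insert 1: shifted 4 elements -> [-8, 1, 9, 26, 28, 33]


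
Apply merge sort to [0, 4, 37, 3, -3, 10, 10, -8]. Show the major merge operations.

Divide and conquer:
  Merge [0] + [4] -> [0, 4]
  Merge [37] + [3] -> [3, 37]
  Merge [0, 4] + [3, 37] -> [0, 3, 4, 37]
  Merge [-3] + [10] -> [-3, 10]
  Merge [10] + [-8] -> [-8, 10]
  Merge [-3, 10] + [-8, 10] -> [-8, -3, 10, 10]
  Merge [0, 3, 4, 37] + [-8, -3, 10, 10] -> [-8, -3, 0, 3, 4, 10, 10, 37]


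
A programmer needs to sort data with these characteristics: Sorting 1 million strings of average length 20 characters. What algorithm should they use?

Best choice: MSD radix sort or Mergesort
Reason: MSD radix sort is a non-comparison sort that buckets the strings by successive character positions, running in time proportional to the total number of characters examined rather than O(n log n) string comparisons; mergesort is a stable O(n log n)-comparison alternative that works for arbitrary variable-length keys


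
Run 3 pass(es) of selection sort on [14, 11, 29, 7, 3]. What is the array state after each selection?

Pass 1: Select minimum 3 at index 4, swap -> [3, 11, 29, 7, 14]
Pass 2: Select minimum 7 at index 3, swap -> [3, 7, 29, 11, 14]
Pass 3: Select minimum 11 at index 3, swap -> [3, 7, 11, 29, 14]


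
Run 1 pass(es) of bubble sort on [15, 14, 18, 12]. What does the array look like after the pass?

After pass 1: [14, 15, 12, 18] (2 swaps)
Total swaps: 2


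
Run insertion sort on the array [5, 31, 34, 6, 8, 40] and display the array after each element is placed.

First element 5 is already 'sorted'
Insert 31: shifted 0 elements -> [5, 31, 34, 6, 8, 40]
Insert 34: shifted 0 elements -> [5, 31, 34, 6, 8, 40]
Insert 6: shifted 2 elements -> [5, 6, 31, 34, 8, 40]
Insert 8: shifted 2 elements -> [5, 6, 8, 31, 34, 40]
Insert 40: shifted 0 elements -> [5, 6, 8, 31, 34, 40]


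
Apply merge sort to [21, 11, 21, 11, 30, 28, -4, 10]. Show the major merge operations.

Divide and conquer:
  Merge [21] + [11] -> [11, 21]
  Merge [21] + [11] -> [11, 21]
  Merge [11, 21] + [11, 21] -> [11, 11, 21, 21]
  Merge [30] + [28] -> [28, 30]
  Merge [-4] + [10] -> [-4, 10]
  Merge [28, 30] + [-4, 10] -> [-4, 10, 28, 30]
  Merge [11, 11, 21, 21] + [-4, 10, 28, 30] -> [-4, 10, 11, 11, 21, 21, 28, 30]


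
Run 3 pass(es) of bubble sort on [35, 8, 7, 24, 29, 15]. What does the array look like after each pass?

After pass 1: [8, 7, 24, 29, 15, 35] (5 swaps)
After pass 2: [7, 8, 24, 15, 29, 35] (2 swaps)
After pass 3: [7, 8, 15, 24, 29, 35] (1 swaps)
Total swaps: 8


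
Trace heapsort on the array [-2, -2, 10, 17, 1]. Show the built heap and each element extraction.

Build heap: [17, 1, 10, -2, -2]
Extract 17: [10, 1, -2, -2, 17]
Extract 10: [1, -2, -2, 10, 17]
Extract 1: [-2, -2, 1, 10, 17]
Extract -2: [-2, -2, 1, 10, 17]


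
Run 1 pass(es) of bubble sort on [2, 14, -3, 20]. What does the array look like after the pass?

After pass 1: [2, -3, 14, 20] (1 swaps)
Total swaps: 1


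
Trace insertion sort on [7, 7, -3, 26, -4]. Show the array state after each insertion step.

First element 7 is already 'sorted'
Insert 7: shifted 0 elements -> [7, 7, -3, 26, -4]
Insert -3: shifted 2 elements -> [-3, 7, 7, 26, -4]
Insert 26: shifted 0 elements -> [-3, 7, 7, 26, -4]
Insert -4: shifted 4 elements -> [-4, -3, 7, 7, 26]


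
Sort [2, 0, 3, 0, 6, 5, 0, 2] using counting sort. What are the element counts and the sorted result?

Count array: [3, 0, 2, 1, 0, 1, 1]
(count[i] = number of elements equal to i)
Cumulative count: [3, 3, 5, 6, 6, 7, 8]
Sorted: [0, 0, 0, 2, 2, 3, 5, 6]


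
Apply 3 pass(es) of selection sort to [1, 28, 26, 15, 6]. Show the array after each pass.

Pass 1: Select minimum 1 at index 0, swap -> [1, 28, 26, 15, 6]
Pass 2: Select minimum 6 at index 4, swap -> [1, 6, 26, 15, 28]
Pass 3: Select minimum 15 at index 3, swap -> [1, 6, 15, 26, 28]


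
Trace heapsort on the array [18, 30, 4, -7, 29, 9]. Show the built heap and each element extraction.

Build heap: [30, 29, 9, -7, 18, 4]
Extract 30: [29, 18, 9, -7, 4, 30]
Extract 29: [18, 4, 9, -7, 29, 30]
Extract 18: [9, 4, -7, 18, 29, 30]
Extract 9: [4, -7, 9, 18, 29, 30]
Extract 4: [-7, 4, 9, 18, 29, 30]


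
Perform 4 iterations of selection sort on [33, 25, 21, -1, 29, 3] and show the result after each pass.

Pass 1: Select minimum -1 at index 3, swap -> [-1, 25, 21, 33, 29, 3]
Pass 2: Select minimum 3 at index 5, swap -> [-1, 3, 21, 33, 29, 25]
Pass 3: Select minimum 21 at index 2, swap -> [-1, 3, 21, 33, 29, 25]
Pass 4: Select minimum 25 at index 5, swap -> [-1, 3, 21, 25, 29, 33]


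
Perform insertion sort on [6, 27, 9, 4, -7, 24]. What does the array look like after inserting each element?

First element 6 is already 'sorted'
Insert 27: shifted 0 elements -> [6, 27, 9, 4, -7, 24]
Insert 9: shifted 1 elements -> [6, 9, 27, 4, -7, 24]
Insert 4: shifted 3 elements -> [4, 6, 9, 27, -7, 24]
Insert -7: shifted 4 elements -> [-7, 4, 6, 9, 27, 24]
Insert 24: shifted 1 elements -> [-7, 4, 6, 9, 24, 27]


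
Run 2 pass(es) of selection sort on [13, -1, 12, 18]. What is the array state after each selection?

Pass 1: Select minimum -1 at index 1, swap -> [-1, 13, 12, 18]
Pass 2: Select minimum 12 at index 2, swap -> [-1, 12, 13, 18]


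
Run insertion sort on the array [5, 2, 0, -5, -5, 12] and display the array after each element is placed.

First element 5 is already 'sorted'
Insert 2: shifted 1 elements -> [2, 5, 0, -5, -5, 12]
Insert 0: shifted 2 elements -> [0, 2, 5, -5, -5, 12]
Insert -5: shifted 3 elements -> [-5, 0, 2, 5, -5, 12]
Insert -5: shifted 3 elements -> [-5, -5, 0, 2, 5, 12]
Insert 12: shifted 0 elements -> [-5, -5, 0, 2, 5, 12]


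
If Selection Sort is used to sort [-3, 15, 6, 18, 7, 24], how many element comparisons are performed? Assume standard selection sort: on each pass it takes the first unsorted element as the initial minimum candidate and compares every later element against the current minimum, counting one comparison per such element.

Pass 1: scan indices 1..5 for the minimum = 5 comparison(s); min is -3, place at index 0 -> [-3, 15, 6, 18, 7, 24]
Pass 2: scan indices 2..5 for the minimum = 4 comparison(s); min is 6, place at index 1 -> [-3, 6, 15, 18, 7, 24]
Pass 3: scan indices 3..5 for the minimum = 3 comparison(s); min is 7, place at index 2 -> [-3, 6, 7, 18, 15, 24]
Pass 4: scan indices 4..5 for the minimum = 2 comparison(s); min is 15, place at index 3 -> [-3, 6, 7, 15, 18, 24]
Pass 5: scan indices 5..5 for the minimum = 1 comparison(s); min is 18, place at index 4 -> [-3, 6, 7, 15, 18, 24]
Selection sort always scans the whole unsorted suffix, so the count is (n-1) + (n-2) + ... + 1 = n(n-1)/2 = 6*5/2 = 15 regardless of the input order.
Total comparisons: 5 + 4 + 3 + 2 + 1 = 15


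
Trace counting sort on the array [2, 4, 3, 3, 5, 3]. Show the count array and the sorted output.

Count array: [0, 0, 1, 3, 1, 1]
(count[i] = number of elements equal to i)
Cumulative count: [0, 0, 1, 4, 5, 6]
Sorted: [2, 3, 3, 3, 4, 5]


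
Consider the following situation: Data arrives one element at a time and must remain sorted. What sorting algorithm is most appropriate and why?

Best choice: Insertion sort
Reason: Insertion sort naturally handles online/streaming input by inserting each new element into sorted position


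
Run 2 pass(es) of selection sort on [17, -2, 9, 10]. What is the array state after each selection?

Pass 1: Select minimum -2 at index 1, swap -> [-2, 17, 9, 10]
Pass 2: Select minimum 9 at index 2, swap -> [-2, 9, 17, 10]


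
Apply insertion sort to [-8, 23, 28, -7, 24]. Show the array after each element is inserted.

First element -8 is already 'sorted'
Insert 23: shifted 0 elements -> [-8, 23, 28, -7, 24]
Insert 28: shifted 0 elements -> [-8, 23, 28, -7, 24]
Insert -7: shifted 2 elements -> [-8, -7, 23, 28, 24]
Insert 24: shifted 1 elements -> [-8, -7, 23, 24, 28]


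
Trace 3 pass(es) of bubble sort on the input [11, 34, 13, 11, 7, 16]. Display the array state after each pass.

After pass 1: [11, 13, 11, 7, 16, 34] (4 swaps)
After pass 2: [11, 11, 7, 13, 16, 34] (2 swaps)
After pass 3: [11, 7, 11, 13, 16, 34] (1 swaps)
Total swaps: 7


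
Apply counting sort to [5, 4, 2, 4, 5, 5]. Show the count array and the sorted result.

Count array: [0, 0, 1, 0, 2, 3]
(count[i] = number of elements equal to i)
Cumulative count: [0, 0, 1, 1, 3, 6]
Sorted: [2, 4, 4, 5, 5, 5]


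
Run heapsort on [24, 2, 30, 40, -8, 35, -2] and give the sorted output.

Build heap: [40, 24, 35, 2, -8, 30, -2]
Extract 40: [35, 24, 30, 2, -8, -2, 40]
Extract 35: [30, 24, -2, 2, -8, 35, 40]
Extract 30: [24, 2, -2, -8, 30, 35, 40]
Extract 24: [2, -8, -2, 24, 30, 35, 40]
Extract 2: [-2, -8, 2, 24, 30, 35, 40]
Extract -2: [-8, -2, 2, 24, 30, 35, 40]


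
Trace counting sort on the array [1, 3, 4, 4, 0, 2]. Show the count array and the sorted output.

Count array: [1, 1, 1, 1, 2]
(count[i] = number of elements equal to i)
Cumulative count: [1, 2, 3, 4, 6]
Sorted: [0, 1, 2, 3, 4, 4]


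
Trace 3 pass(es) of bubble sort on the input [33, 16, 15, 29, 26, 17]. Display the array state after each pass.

After pass 1: [16, 15, 29, 26, 17, 33] (5 swaps)
After pass 2: [15, 16, 26, 17, 29, 33] (3 swaps)
After pass 3: [15, 16, 17, 26, 29, 33] (1 swaps)
Total swaps: 9


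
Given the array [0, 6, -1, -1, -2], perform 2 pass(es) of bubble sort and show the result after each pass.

After pass 1: [0, -1, -1, -2, 6] (3 swaps)
After pass 2: [-1, -1, -2, 0, 6] (3 swaps)
Total swaps: 6


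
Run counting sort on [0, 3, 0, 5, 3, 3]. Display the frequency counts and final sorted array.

Count array: [2, 0, 0, 3, 0, 1]
(count[i] = number of elements equal to i)
Cumulative count: [2, 2, 2, 5, 5, 6]
Sorted: [0, 0, 3, 3, 3, 5]


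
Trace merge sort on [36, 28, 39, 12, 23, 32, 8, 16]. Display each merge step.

Divide and conquer:
  Merge [36] + [28] -> [28, 36]
  Merge [39] + [12] -> [12, 39]
  Merge [28, 36] + [12, 39] -> [12, 28, 36, 39]
  Merge [23] + [32] -> [23, 32]
  Merge [8] + [16] -> [8, 16]
  Merge [23, 32] + [8, 16] -> [8, 16, 23, 32]
  Merge [12, 28, 36, 39] + [8, 16, 23, 32] -> [8, 12, 16, 23, 28, 32, 36, 39]


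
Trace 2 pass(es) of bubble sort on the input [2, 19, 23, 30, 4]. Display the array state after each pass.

After pass 1: [2, 19, 23, 4, 30] (1 swaps)
After pass 2: [2, 19, 4, 23, 30] (1 swaps)
Total swaps: 2


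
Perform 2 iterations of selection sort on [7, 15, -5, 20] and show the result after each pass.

Pass 1: Select minimum -5 at index 2, swap -> [-5, 15, 7, 20]
Pass 2: Select minimum 7 at index 2, swap -> [-5, 7, 15, 20]


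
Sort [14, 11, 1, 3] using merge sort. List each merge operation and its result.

Divide and conquer:
  Merge [14] + [11] -> [11, 14]
  Merge [1] + [3] -> [1, 3]
  Merge [11, 14] + [1, 3] -> [1, 3, 11, 14]


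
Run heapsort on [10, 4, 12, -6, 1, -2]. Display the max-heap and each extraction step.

Build heap: [12, 4, 10, -6, 1, -2]
Extract 12: [10, 4, -2, -6, 1, 12]
Extract 10: [4, 1, -2, -6, 10, 12]
Extract 4: [1, -6, -2, 4, 10, 12]
Extract 1: [-2, -6, 1, 4, 10, 12]
Extract -2: [-6, -2, 1, 4, 10, 12]


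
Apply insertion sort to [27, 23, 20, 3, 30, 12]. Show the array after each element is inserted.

First element 27 is already 'sorted'
Insert 23: shifted 1 elements -> [23, 27, 20, 3, 30, 12]
Insert 20: shifted 2 elements -> [20, 23, 27, 3, 30, 12]
Insert 3: shifted 3 elements -> [3, 20, 23, 27, 30, 12]
Insert 30: shifted 0 elements -> [3, 20, 23, 27, 30, 12]
Insert 12: shifted 4 elements -> [3, 12, 20, 23, 27, 30]


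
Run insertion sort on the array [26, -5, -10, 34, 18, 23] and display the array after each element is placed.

First element 26 is already 'sorted'
Insert -5: shifted 1 elements -> [-5, 26, -10, 34, 18, 23]
Insert -10: shifted 2 elements -> [-10, -5, 26, 34, 18, 23]
Insert 34: shifted 0 elements -> [-10, -5, 26, 34, 18, 23]
Insert 18: shifted 2 elements -> [-10, -5, 18, 26, 34, 23]
Insert 23: shifted 2 elements -> [-10, -5, 18, 23, 26, 34]


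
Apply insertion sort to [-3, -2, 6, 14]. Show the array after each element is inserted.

First element -3 is already 'sorted'
Insert -2: shifted 0 elements -> [-3, -2, 6, 14]
Insert 6: shifted 0 elements -> [-3, -2, 6, 14]
Insert 14: shifted 0 elements -> [-3, -2, 6, 14]


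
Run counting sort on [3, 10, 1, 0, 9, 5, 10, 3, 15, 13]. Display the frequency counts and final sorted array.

Count array: [1, 1, 0, 2, 0, 1, 0, 0, 0, 1, 2, 0, 0, 1, 0, 1]
(count[i] = number of elements equal to i)
Cumulative count: [1, 2, 2, 4, 4, 5, 5, 5, 5, 6, 8, 8, 8, 9, 9, 10]
Sorted: [0, 1, 3, 3, 5, 9, 10, 10, 13, 15]


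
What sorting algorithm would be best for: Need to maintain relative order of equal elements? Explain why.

Best choice: Merge sort or Insertion sort
Reason: Both are stable; quicksort and heapsort are not stable


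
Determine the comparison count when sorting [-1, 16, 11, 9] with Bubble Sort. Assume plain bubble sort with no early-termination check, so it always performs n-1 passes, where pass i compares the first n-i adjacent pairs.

Pass 1: compare adjacent pairs (0,1)..(2,3) = 3 comparison(s), 2 swap(s) -> [-1, 11, 9, 16]
Pass 2: compare adjacent pairs (0,1)..(1,2) = 2 comparison(s), 1 swap(s) -> [-1, 9, 11, 16]
Pass 3: compare adjacent pairs (0,1)..(0,1) = 1 comparison(s), 0 swap(s) -> [-1, 9, 11, 16]
Total comparisons: 3 + 2 + 1 = 6


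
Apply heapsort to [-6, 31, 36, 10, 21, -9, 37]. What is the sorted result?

Build heap: [37, 31, 36, 10, 21, -9, -6]
Extract 37: [36, 31, -6, 10, 21, -9, 37]
Extract 36: [31, 21, -6, 10, -9, 36, 37]
Extract 31: [21, 10, -6, -9, 31, 36, 37]
Extract 21: [10, -9, -6, 21, 31, 36, 37]
Extract 10: [-6, -9, 10, 21, 31, 36, 37]
Extract -6: [-9, -6, 10, 21, 31, 36, 37]


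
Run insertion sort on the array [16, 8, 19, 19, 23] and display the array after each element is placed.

First element 16 is already 'sorted'
Insert 8: shifted 1 elements -> [8, 16, 19, 19, 23]
Insert 19: shifted 0 elements -> [8, 16, 19, 19, 23]
Insert 19: shifted 0 elements -> [8, 16, 19, 19, 23]
Insert 23: shifted 0 elements -> [8, 16, 19, 19, 23]


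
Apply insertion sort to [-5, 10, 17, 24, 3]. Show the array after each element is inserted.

First element -5 is already 'sorted'
Insert 10: shifted 0 elements -> [-5, 10, 17, 24, 3]
Insert 17: shifted 0 elements -> [-5, 10, 17, 24, 3]
Insert 24: shifted 0 elements -> [-5, 10, 17, 24, 3]
Insert 3: shifted 3 elements -> [-5, 3, 10, 17, 24]


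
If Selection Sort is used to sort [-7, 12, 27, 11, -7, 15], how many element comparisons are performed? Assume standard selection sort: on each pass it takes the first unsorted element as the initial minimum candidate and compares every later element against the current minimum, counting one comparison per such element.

Pass 1: scan indices 1..5 for the minimum = 5 comparison(s); min is -7, place at index 0 -> [-7, 12, 27, 11, -7, 15]
Pass 2: scan indices 2..5 for the minimum = 4 comparison(s); min is -7, place at index 1 -> [-7, -7, 27, 11, 12, 15]
Pass 3: scan indices 3..5 for the minimum = 3 comparison(s); min is 11, place at index 2 -> [-7, -7, 11, 27, 12, 15]
Pass 4: scan indices 4..5 for the minimum = 2 comparison(s); min is 12, place at index 3 -> [-7, -7, 11, 12, 27, 15]
Pass 5: scan indices 5..5 for the minimum = 1 comparison(s); min is 15, place at index 4 -> [-7, -7, 11, 12, 15, 27]
Selection sort always scans the whole unsorted suffix, so the count is (n-1) + (n-2) + ... + 1 = n(n-1)/2 = 6*5/2 = 15 regardless of the input order.
Total comparisons: 5 + 4 + 3 + 2 + 1 = 15


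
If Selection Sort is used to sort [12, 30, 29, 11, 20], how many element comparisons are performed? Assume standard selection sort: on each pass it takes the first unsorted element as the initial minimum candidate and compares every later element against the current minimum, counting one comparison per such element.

Pass 1: scan indices 1..4 for the minimum = 4 comparison(s); min is 11, place at index 0 -> [11, 30, 29, 12, 20]
Pass 2: scan indices 2..4 for the minimum = 3 comparison(s); min is 12, place at index 1 -> [11, 12, 29, 30, 20]
Pass 3: scan indices 3..4 for the minimum = 2 comparison(s); min is 20, place at index 2 -> [11, 12, 20, 30, 29]
Pass 4: scan indices 4..4 for the minimum = 1 comparison(s); min is 29, place at index 3 -> [11, 12, 20, 29, 30]
Selection sort always scans the whole unsorted suffix, so the count is (n-1) + (n-2) + ... + 1 = n(n-1)/2 = 5*4/2 = 10 regardless of the input order.
Total comparisons: 4 + 3 + 2 + 1 = 10


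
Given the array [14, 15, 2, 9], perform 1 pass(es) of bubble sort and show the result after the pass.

After pass 1: [14, 2, 9, 15] (2 swaps)
Total swaps: 2


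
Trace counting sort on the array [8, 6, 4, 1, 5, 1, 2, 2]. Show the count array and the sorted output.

Count array: [0, 2, 2, 0, 1, 1, 1, 0, 1]
(count[i] = number of elements equal to i)
Cumulative count: [0, 2, 4, 4, 5, 6, 7, 7, 8]
Sorted: [1, 1, 2, 2, 4, 5, 6, 8]


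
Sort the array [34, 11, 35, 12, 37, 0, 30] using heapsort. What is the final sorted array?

Build heap: [37, 34, 35, 12, 11, 0, 30]
Extract 37: [35, 34, 30, 12, 11, 0, 37]
Extract 35: [34, 12, 30, 0, 11, 35, 37]
Extract 34: [30, 12, 11, 0, 34, 35, 37]
Extract 30: [12, 0, 11, 30, 34, 35, 37]
Extract 12: [11, 0, 12, 30, 34, 35, 37]
Extract 11: [0, 11, 12, 30, 34, 35, 37]


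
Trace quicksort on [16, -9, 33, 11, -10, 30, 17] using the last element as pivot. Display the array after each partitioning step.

Partition 1: pivot=17 at index 4 -> [16, -9, 11, -10, 17, 30, 33]
Partition 2: pivot=-10 at index 0 -> [-10, -9, 11, 16, 17, 30, 33]
Partition 3: pivot=16 at index 3 -> [-10, -9, 11, 16, 17, 30, 33]
Partition 4: pivot=11 at index 2 -> [-10, -9, 11, 16, 17, 30, 33]
Partition 5: pivot=33 at index 6 -> [-10, -9, 11, 16, 17, 30, 33]


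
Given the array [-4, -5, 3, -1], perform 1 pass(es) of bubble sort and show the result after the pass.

After pass 1: [-5, -4, -1, 3] (2 swaps)
Total swaps: 2


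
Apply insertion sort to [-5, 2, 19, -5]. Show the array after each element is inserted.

First element -5 is already 'sorted'
Insert 2: shifted 0 elements -> [-5, 2, 19, -5]
Insert 19: shifted 0 elements -> [-5, 2, 19, -5]
Insert -5: shifted 2 elements -> [-5, -5, 2, 19]


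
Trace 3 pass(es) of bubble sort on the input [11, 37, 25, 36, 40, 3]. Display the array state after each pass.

After pass 1: [11, 25, 36, 37, 3, 40] (3 swaps)
After pass 2: [11, 25, 36, 3, 37, 40] (1 swaps)
After pass 3: [11, 25, 3, 36, 37, 40] (1 swaps)
Total swaps: 5


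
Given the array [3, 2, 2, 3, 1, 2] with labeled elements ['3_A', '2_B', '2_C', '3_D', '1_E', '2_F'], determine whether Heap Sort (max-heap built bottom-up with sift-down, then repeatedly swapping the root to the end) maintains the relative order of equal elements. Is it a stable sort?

Trace Heap Sort on the labeled array (the key is the number; the letter only tracks identity):
  Build max-heap: [3_A, 3_D, 2_C, 2_B, 1_E, 2_F]
  Swap root 3_A to index 5, re-heapify first 5 -> [3_D, 2_F, 2_C, 2_B, 1_E, 3_A]
  Swap root 3_D to index 4, re-heapify first 4 -> [2_F, 2_B, 2_C, 1_E, 3_D, 3_A]
  Swap root 2_F to index 3, re-heapify first 3 -> [2_B, 1_E, 2_C, 2_F, 3_D, 3_A]
  Swap root 2_B to index 2, re-heapify first 2 -> [2_C, 1_E, 2_B, 2_F, 3_D, 3_A]
  Swap root 2_C to index 1, re-heapify first 1 -> [1_E, 2_C, 2_B, 2_F, 3_D, 3_A]
Final order: [1_E, 2_C, 2_B, 2_F, 3_D, 3_A]
Equal keys:
  value 2: originally 2_B, 2_C, 2_F; after sorting 2_C, 2_B, 2_F -> order changed
  value 3: originally 3_A, 3_D; after sorting 3_D, 3_A -> order changed
Equal keys were reordered, so Heap Sort is not stable: heap construction and root-to-end swaps move elements without regard to the original order of equal keys. (One such input is enough; an unstable sort may happen to preserve order on other inputs, but it gives no guarantee.)
Answer: Not stable


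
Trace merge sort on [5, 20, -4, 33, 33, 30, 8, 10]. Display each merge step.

Divide and conquer:
  Merge [5] + [20] -> [5, 20]
  Merge [-4] + [33] -> [-4, 33]
  Merge [5, 20] + [-4, 33] -> [-4, 5, 20, 33]
  Merge [33] + [30] -> [30, 33]
  Merge [8] + [10] -> [8, 10]
  Merge [30, 33] + [8, 10] -> [8, 10, 30, 33]
  Merge [-4, 5, 20, 33] + [8, 10, 30, 33] -> [-4, 5, 8, 10, 20, 30, 33, 33]
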